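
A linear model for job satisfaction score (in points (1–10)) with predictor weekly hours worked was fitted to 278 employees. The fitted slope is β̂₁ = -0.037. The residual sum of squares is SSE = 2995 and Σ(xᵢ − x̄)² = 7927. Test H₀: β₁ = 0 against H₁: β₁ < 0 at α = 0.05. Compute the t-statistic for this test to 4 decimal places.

MSE = SSE/(n − 2) = 2995/276 = 10.8514.
SE(β̂₁) = √(MSE/Sₓₓ) = √(10.8514/7927) = 0.036999.
t = -0.037 / 0.036999 = -1.0000.
df = n − 2 = 276.
One-sided p ≈ 0.1591, which is ≥ 0.05, so fail to reject H₀.
The data do not give significant evidence that the true slope on weekly hours worked is negative.

t = -1.0000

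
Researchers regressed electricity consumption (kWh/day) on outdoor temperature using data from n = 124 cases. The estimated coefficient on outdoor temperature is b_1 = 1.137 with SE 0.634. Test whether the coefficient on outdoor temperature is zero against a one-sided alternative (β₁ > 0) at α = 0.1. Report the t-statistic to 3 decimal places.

H₀: β₁ = 0 vs H₁: β₁ > 0.
t = (b_1 − β₁⁰)/SE = 1.137 / 0.634 = 1.793.
df = n − 2 = 124 − 2 = 122.
One-sided p ≈ 0.0377, which is < 0.1, so reject H₀.
There is evidence that the true slope on outdoor temperature is positive.

t = 1.793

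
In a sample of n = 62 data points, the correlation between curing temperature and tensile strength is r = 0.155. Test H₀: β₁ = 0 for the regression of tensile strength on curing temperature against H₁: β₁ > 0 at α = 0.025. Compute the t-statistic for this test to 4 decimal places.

t = r·√(n − 2)/√(1 − r²) = 0.155·√60/√0.975975 = 1.2153.
df = n − 2 = 60.
One-sided p ≈ 0.1145, which is ≥ 0.025, so fail to reject H₀.
The data do not give significant evidence of a linear association between curing temperature and tensile strength.

t = 1.2153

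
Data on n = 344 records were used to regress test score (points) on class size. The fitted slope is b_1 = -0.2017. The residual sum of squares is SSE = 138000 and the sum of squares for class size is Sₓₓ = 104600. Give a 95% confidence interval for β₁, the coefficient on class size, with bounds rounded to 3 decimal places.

MSE = SSE/(n − 2) = 138000/342 = 403.509.
SE(b_1) = √(MSE/Sₓₓ) = √(403.509/104600) = 0.0621099.
df = n − 2 = 342.
t* = t_{0.025, 342} = 1.966925.
Margin = t* × SE = 1.966925 × 0.0621099 = 0.12217.
CI: -0.2017 ± 0.12217 → (-0.324, -0.080).
With 95% confidence, each one-unit increase in class size is associated with a change of between -0.324 and -0.080 points in test score.

(-0.324, -0.080)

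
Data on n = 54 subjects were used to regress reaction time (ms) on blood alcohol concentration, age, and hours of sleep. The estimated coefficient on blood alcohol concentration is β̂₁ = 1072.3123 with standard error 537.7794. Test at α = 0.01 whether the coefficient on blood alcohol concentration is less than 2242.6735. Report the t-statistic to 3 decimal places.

t = -2.176

H₀: β₁ = 2242.6735 vs H₁: β₁ < 2242.6735.
t = (β̂₁ − β₁⁰)/SE = (1072.3123 − 2242.6735) / 537.7794 = -2.176.
df = n − k − 1 = 54 − 3 − 1 = 50.
One-sided p ≈ 0.0171, which is ≥ 0.01, so fail to reject H₀.
The data do not give significant evidence that the true slope on blood alcohol concentration is below 2242.6735 ms per unit, holding the other predictors fixed.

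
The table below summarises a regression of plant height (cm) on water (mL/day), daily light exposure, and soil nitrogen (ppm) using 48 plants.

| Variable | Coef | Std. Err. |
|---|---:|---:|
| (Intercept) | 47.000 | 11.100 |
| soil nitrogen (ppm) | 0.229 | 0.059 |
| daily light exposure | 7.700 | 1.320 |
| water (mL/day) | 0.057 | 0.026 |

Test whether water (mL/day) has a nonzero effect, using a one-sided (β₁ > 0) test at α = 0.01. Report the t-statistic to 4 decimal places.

t = 2.1923

Read off: b = 0.057, SE = 0.026 for water (mL/day).
H₀: β₁ = 0 vs H₁: β₁ > 0.
t = 0.057 / 0.026 = 2.1923.
df = n − k − 1 = 48 − 3 − 1 = 44.
One-sided p ≈ 0.0168, which is ≥ 0.01, so fail to reject H₀.
The data do not give significant evidence that the true slope on water (mL/day) is positive, holding the other predictors fixed.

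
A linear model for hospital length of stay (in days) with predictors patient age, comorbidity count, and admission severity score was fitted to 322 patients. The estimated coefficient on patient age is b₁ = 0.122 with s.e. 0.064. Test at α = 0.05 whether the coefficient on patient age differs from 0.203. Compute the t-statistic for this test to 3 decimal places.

t = -1.266

H₀: β₁ = 0.203 vs H₁: β₁ ≠ 0.203.
t = (b₁ − β₁⁰)/SE = (0.122 − 0.203) / 0.064 = -1.266.
df = n − k − 1 = 322 − 3 − 1 = 318.
Two-sided p ≈ 0.2066, which is ≥ 0.05, so fail to reject H₀.
The data are consistent with a true slope of 0.203 days per unit of patient age, holding the other predictors fixed.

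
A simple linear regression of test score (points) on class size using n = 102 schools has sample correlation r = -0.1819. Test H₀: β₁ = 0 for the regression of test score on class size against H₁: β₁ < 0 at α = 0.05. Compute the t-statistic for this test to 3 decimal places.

t = -1.850

t = r·√(n − 2)/√(1 − r²) = -0.1819·√100/√0.966912 = -1.850.
df = n − 2 = 100.
One-sided p ≈ 0.0336, which is < 0.05, so reject H₀.
There is evidence of a linear association between class size and test score.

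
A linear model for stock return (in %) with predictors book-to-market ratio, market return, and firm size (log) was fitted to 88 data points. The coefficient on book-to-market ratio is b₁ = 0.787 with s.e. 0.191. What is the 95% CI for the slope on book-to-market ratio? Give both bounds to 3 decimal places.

(0.407, 1.167)

df = n − k − 1 = 88 − 3 − 1 = 84.
t* = t_{0.025, 84} = 1.98861.
Margin = t* × SE = 1.98861 × 0.191 = 0.37982.
CI: 0.787 ± 0.37982 → (0.407, 1.167).
With 95% confidence, each one-unit increase in book-to-market ratio is associated with a change of between 0.407 and 1.167 % in stock return, holding the other predictors fixed.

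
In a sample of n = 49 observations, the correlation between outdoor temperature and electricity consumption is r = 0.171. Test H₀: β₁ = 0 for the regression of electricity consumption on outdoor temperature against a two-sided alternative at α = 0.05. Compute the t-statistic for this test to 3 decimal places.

t = 1.190

t = r·√(n − 2)/√(1 − r²) = 0.171·√47/√0.970759 = 1.190.
df = n − 2 = 47.
Two-sided p ≈ 0.2401, which is ≥ 0.05, so fail to reject H₀.
The data do not give significant evidence of a linear association between outdoor temperature and electricity consumption.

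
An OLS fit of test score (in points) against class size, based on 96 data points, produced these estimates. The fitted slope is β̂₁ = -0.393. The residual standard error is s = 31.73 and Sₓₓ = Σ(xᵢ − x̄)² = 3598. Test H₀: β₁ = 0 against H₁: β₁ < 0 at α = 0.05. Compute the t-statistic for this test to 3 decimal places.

t = -0.743

SE(β̂₁) = s/√Sₓₓ = 31.73/√3598 = 0.52898.
t = -0.393 / 0.52898 = -0.743.
df = n − 2 = 94.
One-sided p ≈ 0.2297, which is ≥ 0.05, so fail to reject H₀.
The data do not give significant evidence that the true slope on class size is negative.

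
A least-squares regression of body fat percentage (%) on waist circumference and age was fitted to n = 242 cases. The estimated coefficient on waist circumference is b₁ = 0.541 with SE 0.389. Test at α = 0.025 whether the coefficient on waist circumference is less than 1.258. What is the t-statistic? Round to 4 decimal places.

t = -1.8432

H₀: β₁ = 1.258 vs H₁: β₁ < 1.258.
t = (b₁ − β₁⁰)/SE = (0.541 − 1.258) / 0.389 = -1.8432.
df = n − k − 1 = 242 − 2 − 1 = 239.
One-sided p ≈ 0.0333, which is ≥ 0.025, so fail to reject H₀.
The data do not give significant evidence that the true slope on waist circumference is below 1.258 % per unit, holding the other predictors fixed.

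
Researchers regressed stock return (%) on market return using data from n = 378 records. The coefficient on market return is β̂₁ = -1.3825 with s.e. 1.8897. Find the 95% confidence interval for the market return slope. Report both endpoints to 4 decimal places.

(-5.0982, 2.3332)

df = n − 2 = 378 − 2 = 376.
t* = t_{0.025, 376} = 1.966293.
Margin = t* × SE = 1.966293 × 1.8897 = 3.715704.
CI: -1.3825 ± 3.715704 → (-5.0982, 2.3332).
With 95% confidence, each one-unit increase in market return is associated with a change of between -5.0982 and 2.3332 % in stock return.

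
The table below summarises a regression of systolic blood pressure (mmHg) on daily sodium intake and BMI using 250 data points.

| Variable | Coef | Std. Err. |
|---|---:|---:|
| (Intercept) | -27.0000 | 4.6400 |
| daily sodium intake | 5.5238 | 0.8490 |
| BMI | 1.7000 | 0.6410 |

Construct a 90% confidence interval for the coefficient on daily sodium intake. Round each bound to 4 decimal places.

Read off: b = 5.5238, SE = 0.8490 for daily sodium intake.
df = n − k − 1 = 250 − 2 − 1 = 247.
t* = t_{0.05, 247} = 1.651046.
Margin = t* × SE = 1.651046 × 0.8490 = 1.401738.
CI: 5.5238 ± 1.401738 → (4.1221, 6.9255).

(4.1221, 6.9255)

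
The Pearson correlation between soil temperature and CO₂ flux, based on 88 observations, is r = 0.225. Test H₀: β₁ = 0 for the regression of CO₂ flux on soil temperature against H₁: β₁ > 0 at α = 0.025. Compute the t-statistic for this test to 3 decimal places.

t = r·√(n − 2)/√(1 − r²) = 0.225·√86/√0.949375 = 2.141.
df = n − 2 = 86.
One-sided p ≈ 0.0175, which is < 0.025, so reject H₀.
There is evidence of a linear association between soil temperature and CO₂ flux.

t = 2.141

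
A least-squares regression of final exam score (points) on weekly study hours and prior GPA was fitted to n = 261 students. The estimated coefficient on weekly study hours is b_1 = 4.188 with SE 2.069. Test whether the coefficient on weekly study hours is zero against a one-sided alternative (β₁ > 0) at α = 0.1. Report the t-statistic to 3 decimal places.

H₀: β₁ = 0 vs H₁: β₁ > 0.
t = (b_1 − β₁⁰)/SE = 4.188 / 2.069 = 2.024.
df = n − k − 1 = 261 − 2 − 1 = 258.
One-sided p ≈ 0.0220, which is < 0.1, so reject H₀.
There is evidence that the true slope on weekly study hours is positive, holding the other predictors fixed.

t = 2.024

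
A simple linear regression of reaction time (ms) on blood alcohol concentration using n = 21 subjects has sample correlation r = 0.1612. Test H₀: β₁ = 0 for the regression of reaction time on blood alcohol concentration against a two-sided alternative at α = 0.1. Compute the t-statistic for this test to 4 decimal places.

t = 0.7120

t = r·√(n − 2)/√(1 − r²) = 0.1612·√19/√0.974015 = 0.7120.
df = n − 2 = 19.
Two-sided p ≈ 0.4851, which is ≥ 0.1, so fail to reject H₀.
The data do not give significant evidence of a linear association between blood alcohol concentration and reaction time.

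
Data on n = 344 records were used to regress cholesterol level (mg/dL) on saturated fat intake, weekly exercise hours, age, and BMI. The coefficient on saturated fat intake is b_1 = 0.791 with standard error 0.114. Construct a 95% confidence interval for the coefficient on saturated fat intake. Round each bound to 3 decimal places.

df = n − k − 1 = 344 − 4 − 1 = 339.
t* = t_{0.025, 339} = 1.966986.
Margin = t* × SE = 1.966986 × 0.114 = 0.22424.
CI: 0.791 ± 0.22424 → (0.567, 1.015).
With 95% confidence, each one-unit increase in saturated fat intake is associated with a change of between 0.567 and 1.015 mg/dL in cholesterol level, holding the other predictors fixed.

(0.567, 1.015)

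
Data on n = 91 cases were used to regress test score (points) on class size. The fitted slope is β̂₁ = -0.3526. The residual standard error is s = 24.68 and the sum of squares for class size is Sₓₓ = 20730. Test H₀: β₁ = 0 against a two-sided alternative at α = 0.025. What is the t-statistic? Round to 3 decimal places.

t = -2.057

SE(β̂₁) = s/√Sₓₓ = 24.68/√20730 = 0.171414.
t = -0.3526 / 0.171414 = -2.057.
df = n − 2 = 89.
Two-sided p ≈ 0.0426, which is ≥ 0.025, so fail to reject H₀.
The data do not give significant evidence of an association between class size and test score.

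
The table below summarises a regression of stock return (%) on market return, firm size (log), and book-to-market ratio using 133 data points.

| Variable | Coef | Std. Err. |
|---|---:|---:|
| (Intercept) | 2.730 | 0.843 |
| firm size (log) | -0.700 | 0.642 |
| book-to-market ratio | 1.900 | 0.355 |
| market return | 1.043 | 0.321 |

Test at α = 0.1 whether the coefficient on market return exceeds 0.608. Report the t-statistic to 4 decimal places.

t = 1.3551

Read off: b = 1.043, SE = 0.321 for market return.
H₀: β₁ = 0.608 vs H₁: β₁ > 0.608.
t = (1.043 − 0.608) / 0.321 = 1.3551.
df = n − k − 1 = 133 − 3 − 1 = 129.
One-sided p ≈ 0.0889, which is < 0.1, so reject H₀.
There is evidence that the true slope on market return exceeds 0.608 % per unit, holding the other predictors fixed.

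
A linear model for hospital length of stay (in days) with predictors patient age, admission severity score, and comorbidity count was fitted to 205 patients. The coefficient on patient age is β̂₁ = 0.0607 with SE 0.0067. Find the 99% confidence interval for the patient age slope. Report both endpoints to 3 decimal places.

df = n − k − 1 = 205 − 3 − 1 = 201.
t* = t_{0.005, 201} = 2.60051.
Margin = t* × SE = 2.60051 × 0.0067 = 0.01742.
CI: 0.0607 ± 0.01742 → (0.043, 0.078).
With 99% confidence, each one-unit increase in patient age is associated with a change of between 0.043 and 0.078 days in hospital length of stay, holding the other predictors fixed.

(0.043, 0.078)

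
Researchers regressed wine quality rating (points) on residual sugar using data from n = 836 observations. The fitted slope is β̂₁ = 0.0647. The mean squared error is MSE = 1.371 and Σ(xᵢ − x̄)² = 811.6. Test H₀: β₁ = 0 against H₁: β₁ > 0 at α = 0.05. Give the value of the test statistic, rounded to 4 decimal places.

t = 1.5742

SE(β̂₁) = √(MSE/Sₓₓ) = √(1.371/811.6) = 0.0411006.
t = 0.0647 / 0.0411006 = 1.5742.
df = n − 2 = 834.
One-sided p ≈ 0.0579, which is ≥ 0.05, so fail to reject H₀.
The data do not give significant evidence that the true slope on residual sugar is positive.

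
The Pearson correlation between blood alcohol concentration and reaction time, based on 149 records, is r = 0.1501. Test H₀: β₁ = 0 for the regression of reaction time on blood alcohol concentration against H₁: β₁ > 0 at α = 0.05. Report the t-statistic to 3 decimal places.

t = r·√(n − 2)/√(1 − r²) = 0.1501·√147/√0.97747 = 1.841.
df = n − 2 = 147.
One-sided p ≈ 0.0338, which is < 0.05, so reject H₀.
There is evidence of a linear association between blood alcohol concentration and reaction time.

t = 1.841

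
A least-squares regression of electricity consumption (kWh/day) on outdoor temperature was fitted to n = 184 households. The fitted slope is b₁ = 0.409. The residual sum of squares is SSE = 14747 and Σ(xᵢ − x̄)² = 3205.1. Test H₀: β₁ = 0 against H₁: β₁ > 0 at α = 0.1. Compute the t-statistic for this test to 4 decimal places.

MSE = SSE/(n − 2) = 14747/182 = 81.0275.
SE(b₁) = √(MSE/Sₓₓ) = √(81.0275/3205.1) = 0.158999.
t = 0.409 / 0.158999 = 2.5723.
df = n − 2 = 182.
One-sided p ≈ 0.0054, which is < 0.1, so reject H₀.
There is evidence that the true slope on outdoor temperature is positive.

t = 2.5723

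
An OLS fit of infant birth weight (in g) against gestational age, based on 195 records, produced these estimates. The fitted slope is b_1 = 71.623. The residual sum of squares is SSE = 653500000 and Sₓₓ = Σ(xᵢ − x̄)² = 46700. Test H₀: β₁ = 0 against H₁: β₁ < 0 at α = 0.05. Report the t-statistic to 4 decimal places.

MSE = SSE/(n − 2) = 653500000/193 = 3.38601e+06.
SE(b_1) = √(MSE/Sₓₓ) = √(3.38601e+06/46700) = 8.51502.
t = 71.623 / 8.51502 = 8.4114.
df = n − 2 = 193.
One-sided p ≈ 1.0000, which is ≥ 0.05, so fail to reject H₀.
The data do not give significant evidence that the true slope on gestational age is negative.

t = 8.4114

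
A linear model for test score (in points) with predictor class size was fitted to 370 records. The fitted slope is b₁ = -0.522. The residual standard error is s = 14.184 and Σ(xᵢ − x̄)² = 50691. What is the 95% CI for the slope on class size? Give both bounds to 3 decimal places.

(-0.646, -0.398)

SE(b₁) = s/√Sₓₓ = 14.184/√50691 = 0.0629989.
df = n − 2 = 368.
t* = t_{0.025, 368} = 1.966431.
Margin = t* × SE = 1.966431 × 0.0629989 = 0.12388.
CI: -0.522 ± 0.12388 → (-0.646, -0.398).
With 95% confidence, each one-unit increase in class size is associated with a change of between -0.646 and -0.398 points in test score.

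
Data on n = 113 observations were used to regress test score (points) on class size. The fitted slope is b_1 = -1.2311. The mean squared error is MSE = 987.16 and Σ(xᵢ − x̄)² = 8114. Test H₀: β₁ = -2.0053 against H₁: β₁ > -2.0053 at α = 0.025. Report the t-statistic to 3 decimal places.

t = 2.220

SE(b_1) = √(MSE/Sₓₓ) = √(987.16/8114) = 0.3488.
t = (-1.2311 − (-2.0053)) / 0.3488 = 2.220.
df = n − 2 = 111.
One-sided p ≈ 0.0142, which is < 0.025, so reject H₀.
There is evidence that the true slope on class size exceeds -2.0053 points per unit.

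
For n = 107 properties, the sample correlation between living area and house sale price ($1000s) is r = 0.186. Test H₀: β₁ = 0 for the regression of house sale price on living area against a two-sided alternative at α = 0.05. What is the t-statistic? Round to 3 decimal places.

t = r·√(n − 2)/√(1 − r²) = 0.186·√105/√0.965404 = 1.940.
df = n − 2 = 105.
Two-sided p ≈ 0.0551, which is ≥ 0.05, so fail to reject H₀.
The data do not give significant evidence of a linear association between living area and house sale price.

t = 1.940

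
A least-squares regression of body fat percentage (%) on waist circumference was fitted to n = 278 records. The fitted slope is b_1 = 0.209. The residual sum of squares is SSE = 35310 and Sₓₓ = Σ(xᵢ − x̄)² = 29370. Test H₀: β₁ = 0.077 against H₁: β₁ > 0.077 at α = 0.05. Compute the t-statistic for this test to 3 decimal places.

MSE = SSE/(n − 2) = 35310/276 = 127.935.
SE(b_1) = √(MSE/Sₓₓ) = √(127.935/29370) = 0.0659998.
t = (0.209 − 0.077) / 0.0659998 = 2.000.
df = n − 2 = 276.
One-sided p ≈ 0.0232, which is < 0.05, so reject H₀.
There is evidence that the true slope on waist circumference exceeds 0.077 % per unit.

t = 2.000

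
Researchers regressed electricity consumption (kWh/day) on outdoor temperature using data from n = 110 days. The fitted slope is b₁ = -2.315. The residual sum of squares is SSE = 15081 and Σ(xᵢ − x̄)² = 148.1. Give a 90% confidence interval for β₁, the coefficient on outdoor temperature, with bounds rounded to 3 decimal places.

(-3.926, -0.704)

MSE = SSE/(n − 2) = 15081/108 = 139.639.
SE(b₁) = √(MSE/Sₓₓ) = √(139.639/148.1) = 0.971014.
df = n − 2 = 108.
t* = t_{0.05, 108} = 1.659085.
Margin = t* × SE = 1.659085 × 0.971014 = 1.61100.
CI: -2.315 ± 1.61100 → (-3.926, -0.704).
With 90% confidence, each one-unit increase in outdoor temperature is associated with a change of between -3.926 and -0.704 kWh/day in electricity consumption.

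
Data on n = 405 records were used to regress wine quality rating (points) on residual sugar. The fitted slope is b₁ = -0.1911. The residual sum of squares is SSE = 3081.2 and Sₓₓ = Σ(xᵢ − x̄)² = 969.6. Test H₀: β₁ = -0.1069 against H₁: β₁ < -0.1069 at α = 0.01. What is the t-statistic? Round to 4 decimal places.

MSE = SSE/(n − 2) = 3081.2/403 = 7.64566.
SE(b₁) = √(MSE/Sₓₓ) = √(7.64566/969.6) = 0.0887996.
t = (-0.1911 − (-0.1069)) / 0.0887996 = -0.9482.
df = n − 2 = 403.
One-sided p ≈ 0.1718, which is ≥ 0.01, so fail to reject H₀.
The data do not give significant evidence that the true slope on residual sugar is below -0.1069 points per unit.

t = -0.9482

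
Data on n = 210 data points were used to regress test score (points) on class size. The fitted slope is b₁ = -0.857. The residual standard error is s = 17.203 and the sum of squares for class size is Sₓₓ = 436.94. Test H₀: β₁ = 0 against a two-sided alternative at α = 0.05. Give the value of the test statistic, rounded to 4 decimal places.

SE(b₁) = s/√Sₓₓ = 17.203/√436.94 = 0.822988.
t = -0.857 / 0.822988 = -1.0413.
df = n − 2 = 208.
Two-sided p ≈ 0.2989, which is ≥ 0.05, so fail to reject H₀.
The data do not give significant evidence of an association between class size and test score.

t = -1.0413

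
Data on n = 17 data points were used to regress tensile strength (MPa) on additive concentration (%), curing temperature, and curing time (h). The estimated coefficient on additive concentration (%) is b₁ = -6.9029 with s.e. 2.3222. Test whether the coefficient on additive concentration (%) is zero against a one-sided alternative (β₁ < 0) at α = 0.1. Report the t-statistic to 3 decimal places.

t = -2.973

H₀: β₁ = 0 vs H₁: β₁ < 0.
t = (b₁ − β₁⁰)/SE = -6.9029 / 2.3222 = -2.973.
df = n − k − 1 = 17 − 3 − 1 = 13.
One-sided p ≈ 0.0054, which is < 0.1, so reject H₀.
There is evidence that the true slope on additive concentration (%) is negative, holding the other predictors fixed.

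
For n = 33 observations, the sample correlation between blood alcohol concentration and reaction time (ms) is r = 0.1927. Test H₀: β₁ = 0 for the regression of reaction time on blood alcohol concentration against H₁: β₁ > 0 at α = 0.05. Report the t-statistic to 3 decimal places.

t = r·√(n − 2)/√(1 − r²) = 0.1927·√31/√0.962867 = 1.093.
df = n − 2 = 31.
One-sided p ≈ 0.1413, which is ≥ 0.05, so fail to reject H₀.
The data do not give significant evidence of a linear association between blood alcohol concentration and reaction time.

t = 1.093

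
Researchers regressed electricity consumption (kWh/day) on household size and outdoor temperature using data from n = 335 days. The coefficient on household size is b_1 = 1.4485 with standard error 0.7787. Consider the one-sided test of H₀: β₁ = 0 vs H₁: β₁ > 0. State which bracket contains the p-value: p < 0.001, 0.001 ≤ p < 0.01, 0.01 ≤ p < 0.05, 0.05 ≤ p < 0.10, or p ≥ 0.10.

t = 1.4485 / 0.7787 = 1.860.
df = n − k − 1 = 335 − 2 − 1 = 332.
One-sided p = P(T_{332} > t) ≈ 0.0319.
So 0.01 ≤ p < 0.05.

0.01 ≤ p < 0.05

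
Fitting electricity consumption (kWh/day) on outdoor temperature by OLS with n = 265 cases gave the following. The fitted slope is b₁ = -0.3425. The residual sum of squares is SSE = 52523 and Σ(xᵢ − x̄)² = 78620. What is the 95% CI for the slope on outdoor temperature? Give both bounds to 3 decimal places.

(-0.442, -0.243)

MSE = SSE/(n − 2) = 52523/263 = 199.707.
SE(b₁) = √(MSE/Sₓₓ) = √(199.707/78620) = 0.0504.
df = n − 2 = 263.
t* = t_{0.025, 263} = 1.969025.
Margin = t* × SE = 1.969025 × 0.0504 = 0.09924.
CI: -0.3425 ± 0.09924 → (-0.442, -0.243).
With 95% confidence, each one-unit increase in outdoor temperature is associated with a change of between -0.442 and -0.243 kWh/day in electricity consumption.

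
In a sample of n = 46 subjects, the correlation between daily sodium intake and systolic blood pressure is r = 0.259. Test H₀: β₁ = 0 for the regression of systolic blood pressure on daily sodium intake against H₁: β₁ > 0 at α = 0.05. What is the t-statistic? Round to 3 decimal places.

t = 1.779

t = r·√(n − 2)/√(1 − r²) = 0.259·√44/√0.932919 = 1.779.
df = n − 2 = 44.
One-sided p ≈ 0.0411, which is < 0.05, so reject H₀.
There is evidence of a linear association between daily sodium intake and systolic blood pressure.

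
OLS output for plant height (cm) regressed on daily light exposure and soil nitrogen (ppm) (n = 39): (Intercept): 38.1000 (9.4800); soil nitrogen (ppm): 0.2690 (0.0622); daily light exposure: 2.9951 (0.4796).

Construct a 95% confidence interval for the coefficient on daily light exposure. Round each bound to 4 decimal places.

(2.0224, 3.9678)

Read off: b = 2.9951, SE = 0.4796 for daily light exposure.
df = n − k − 1 = 39 − 2 − 1 = 36.
t* = t_{0.025, 36} = 2.028094.
Margin = t* × SE = 2.028094 × 0.4796 = 0.972674.
CI: 2.9951 ± 0.972674 → (2.0224, 3.9678).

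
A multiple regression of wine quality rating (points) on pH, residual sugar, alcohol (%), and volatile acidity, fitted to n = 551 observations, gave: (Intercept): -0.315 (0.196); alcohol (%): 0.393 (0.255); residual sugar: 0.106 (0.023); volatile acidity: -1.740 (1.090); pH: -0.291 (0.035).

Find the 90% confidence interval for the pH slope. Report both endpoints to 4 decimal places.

Read off: b = -0.291, SE = 0.035 for pH.
df = n − k − 1 = 551 − 4 − 1 = 546.
t* = t_{0.05, 546} = 1.647649.
Margin = t* × SE = 1.647649 × 0.035 = 0.057668.
CI: -0.291 ± 0.057668 → (-0.3487, -0.2333).

(-0.3487, -0.2333)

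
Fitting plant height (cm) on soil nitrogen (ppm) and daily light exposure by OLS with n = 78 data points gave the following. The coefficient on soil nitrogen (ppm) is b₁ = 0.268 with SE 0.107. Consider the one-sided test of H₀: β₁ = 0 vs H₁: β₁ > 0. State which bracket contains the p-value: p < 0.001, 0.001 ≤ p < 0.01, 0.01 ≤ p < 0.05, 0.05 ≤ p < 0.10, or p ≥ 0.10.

0.001 ≤ p < 0.01

t = 0.268 / 0.107 = 2.505.
df = n − k − 1 = 78 − 2 − 1 = 75.
One-sided p = P(T_{75} > t) ≈ 0.0072.
So 0.001 ≤ p < 0.01.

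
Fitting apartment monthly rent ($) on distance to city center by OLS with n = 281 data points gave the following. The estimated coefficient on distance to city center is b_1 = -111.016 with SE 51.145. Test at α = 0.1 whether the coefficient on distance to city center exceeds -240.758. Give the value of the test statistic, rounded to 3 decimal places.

t = 2.537

H₀: β₁ = -240.758 vs H₁: β₁ > -240.758.
t = (b_1 − β₁⁰)/SE = (-111.016 − (-240.758)) / 51.145 = 2.537.
df = n − 2 = 281 − 2 = 279.
One-sided p ≈ 0.0059, which is < 0.1, so reject H₀.
There is evidence that the true slope on distance to city center exceeds -240.758 $ per unit.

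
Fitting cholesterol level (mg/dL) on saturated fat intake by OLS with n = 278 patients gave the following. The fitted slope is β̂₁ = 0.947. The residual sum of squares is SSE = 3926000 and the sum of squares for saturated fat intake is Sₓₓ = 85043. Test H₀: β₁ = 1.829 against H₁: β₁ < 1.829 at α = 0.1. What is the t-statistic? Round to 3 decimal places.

t = -2.157

MSE = SSE/(n − 2) = 3926000/276 = 14224.6.
SE(β̂₁) = √(MSE/Sₓₓ) = √(14224.6/85043) = 0.408979.
t = (0.947 − 1.829) / 0.408979 = -2.157.
df = n − 2 = 276.
One-sided p ≈ 0.0160, which is < 0.1, so reject H₀.
There is evidence that the true slope on saturated fat intake is below 1.829 mg/dL per unit.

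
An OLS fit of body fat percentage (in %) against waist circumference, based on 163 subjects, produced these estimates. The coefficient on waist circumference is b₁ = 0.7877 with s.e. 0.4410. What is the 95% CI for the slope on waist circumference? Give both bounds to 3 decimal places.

(-0.083, 1.659)

df = n − 2 = 163 − 2 = 161.
t* = t_{0.025, 161} = 1.974808.
Margin = t* × SE = 1.974808 × 0.4410 = 0.87089.
CI: 0.7877 ± 0.87089 → (-0.083, 1.659).
With 95% confidence, each one-unit increase in waist circumference is associated with a change of between -0.083 and 1.659 % in body fat percentage.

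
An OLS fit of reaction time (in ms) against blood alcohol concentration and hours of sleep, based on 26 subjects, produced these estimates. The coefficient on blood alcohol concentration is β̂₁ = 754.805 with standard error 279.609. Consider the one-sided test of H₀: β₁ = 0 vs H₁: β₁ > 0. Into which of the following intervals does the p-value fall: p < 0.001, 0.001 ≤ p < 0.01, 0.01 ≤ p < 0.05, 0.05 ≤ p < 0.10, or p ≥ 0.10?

t = 754.805 / 279.609 = 2.700.
df = n − k − 1 = 26 − 2 − 1 = 23.
One-sided p = P(T_{23} > t) ≈ 0.0064.
So 0.001 ≤ p < 0.01.

0.001 ≤ p < 0.01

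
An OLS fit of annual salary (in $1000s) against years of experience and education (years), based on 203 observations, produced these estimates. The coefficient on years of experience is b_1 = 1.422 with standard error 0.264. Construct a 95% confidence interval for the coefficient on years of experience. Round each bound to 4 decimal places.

df = n − k − 1 = 203 − 2 − 1 = 200.
t* = t_{0.025, 200} = 1.971896.
Margin = t* × SE = 1.971896 × 0.264 = 0.520581.
CI: 1.422 ± 0.520581 → (0.9014, 1.9426).
With 95% confidence, each one-unit increase in years of experience is associated with a change of between 0.9014 and 1.9426 $1000s in annual salary, holding the other predictors fixed.

(0.9014, 1.9426)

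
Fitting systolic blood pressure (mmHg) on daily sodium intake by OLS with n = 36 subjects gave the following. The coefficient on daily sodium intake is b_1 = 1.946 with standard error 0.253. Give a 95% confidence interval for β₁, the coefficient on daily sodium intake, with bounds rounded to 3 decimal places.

(1.432, 2.460)

df = n − 2 = 36 − 2 = 34.
t* = t_{0.025, 34} = 2.032245.
Margin = t* × SE = 2.032245 × 0.253 = 0.51416.
CI: 1.946 ± 0.51416 → (1.432, 2.460).
With 95% confidence, each one-unit increase in daily sodium intake is associated with a change of between 1.432 and 2.460 mmHg in systolic blood pressure.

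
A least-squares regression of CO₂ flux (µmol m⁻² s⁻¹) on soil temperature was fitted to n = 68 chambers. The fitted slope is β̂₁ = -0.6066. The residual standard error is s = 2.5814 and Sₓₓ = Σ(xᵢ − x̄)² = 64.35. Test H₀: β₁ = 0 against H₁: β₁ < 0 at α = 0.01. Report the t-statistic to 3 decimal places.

SE(β̂₁) = s/√Sₓₓ = 2.5814/√64.35 = 0.321796.
t = -0.6066 / 0.321796 = -1.885.
df = n − 2 = 66.
One-sided p ≈ 0.0319, which is ≥ 0.01, so fail to reject H₀.
The data do not give significant evidence that the true slope on soil temperature is negative.

t = -1.885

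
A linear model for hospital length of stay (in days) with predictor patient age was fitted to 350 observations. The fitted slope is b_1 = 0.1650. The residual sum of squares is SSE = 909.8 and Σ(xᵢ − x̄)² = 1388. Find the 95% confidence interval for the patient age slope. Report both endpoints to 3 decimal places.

MSE = SSE/(n − 2) = 909.8/348 = 2.61437.
SE(b_1) = √(MSE/Sₓₓ) = √(2.61437/1388) = 0.0433999.
df = n − 2 = 348.
t* = t_{0.025, 348} = 1.966804.
Margin = t* × SE = 1.966804 × 0.0433999 = 0.08536.
CI: 0.1650 ± 0.08536 → (0.080, 0.250).
With 95% confidence, each one-unit increase in patient age is associated with a change of between 0.080 and 0.250 days in hospital length of stay.

(0.080, 0.250)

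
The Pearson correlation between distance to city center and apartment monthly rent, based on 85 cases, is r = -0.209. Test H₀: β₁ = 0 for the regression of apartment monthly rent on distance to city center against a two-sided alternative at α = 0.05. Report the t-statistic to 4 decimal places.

t = -1.9471

t = r·√(n − 2)/√(1 − r²) = -0.209·√83/√0.956319 = -1.9471.
df = n − 2 = 83.
Two-sided p ≈ 0.0549, which is ≥ 0.05, so fail to reject H₀.
The data do not give significant evidence of a linear association between distance to city center and apartment monthly rent.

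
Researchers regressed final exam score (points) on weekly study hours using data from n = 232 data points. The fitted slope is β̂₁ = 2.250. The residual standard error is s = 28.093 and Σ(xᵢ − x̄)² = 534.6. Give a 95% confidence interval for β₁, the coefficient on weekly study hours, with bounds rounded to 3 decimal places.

SE(β̂₁) = s/√Sₓₓ = 28.093/√534.6 = 1.21502.
df = n − 2 = 230.
t* = t_{0.025, 230} = 1.970332.
Margin = t* × SE = 1.970332 × 1.21502 = 2.39399.
CI: 2.250 ± 2.39399 → (-0.144, 4.644).
With 95% confidence, each one-unit increase in weekly study hours is associated with a change of between -0.144 and 4.644 points in final exam score.

(-0.144, 4.644)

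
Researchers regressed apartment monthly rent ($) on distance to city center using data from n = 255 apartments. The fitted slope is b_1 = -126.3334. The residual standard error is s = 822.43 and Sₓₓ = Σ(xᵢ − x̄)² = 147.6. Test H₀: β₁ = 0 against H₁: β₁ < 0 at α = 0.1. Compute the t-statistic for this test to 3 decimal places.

t = -1.866

SE(b_1) = s/√Sₓₓ = 822.43/√147.6 = 67.6949.
t = -126.3334 / 67.6949 = -1.866.
df = n − 2 = 253.
One-sided p ≈ 0.0316, which is < 0.1, so reject H₀.
There is evidence that the true slope on distance to city center is negative.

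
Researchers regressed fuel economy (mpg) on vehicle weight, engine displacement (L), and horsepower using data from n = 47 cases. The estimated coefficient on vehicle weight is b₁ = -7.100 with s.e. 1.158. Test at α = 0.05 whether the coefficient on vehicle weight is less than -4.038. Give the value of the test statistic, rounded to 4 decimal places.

t = -2.6442

H₀: β₁ = -4.038 vs H₁: β₁ < -4.038.
t = (b₁ − β₁⁰)/SE = (-7.100 − (-4.038)) / 1.158 = -2.6442.
df = n − k − 1 = 47 − 3 − 1 = 43.
One-sided p ≈ 0.0057, which is < 0.05, so reject H₀.
There is evidence that the true slope on vehicle weight is below -4.038 mpg per unit, holding the other predictors fixed.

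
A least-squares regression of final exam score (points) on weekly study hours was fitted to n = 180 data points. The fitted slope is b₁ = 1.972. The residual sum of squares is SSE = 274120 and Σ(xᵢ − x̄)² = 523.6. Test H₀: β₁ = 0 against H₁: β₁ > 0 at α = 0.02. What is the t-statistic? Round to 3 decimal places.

t = 1.150

MSE = SSE/(n − 2) = 274120/178 = 1540.
SE(b₁) = √(MSE/Sₓₓ) = √(1540/523.6) = 1.71499.
t = 1.972 / 1.71499 = 1.150.
df = n − 2 = 178.
One-sided p ≈ 0.1259, which is ≥ 0.02, so fail to reject H₀.
The data do not give significant evidence that the true slope on weekly study hours is positive.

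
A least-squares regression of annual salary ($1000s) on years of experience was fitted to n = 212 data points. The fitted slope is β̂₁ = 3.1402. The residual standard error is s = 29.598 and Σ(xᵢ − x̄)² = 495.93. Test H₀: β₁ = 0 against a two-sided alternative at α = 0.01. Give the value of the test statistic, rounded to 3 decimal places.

SE(β̂₁) = s/√Sₓₓ = 29.598/√495.93 = 1.32908.
t = 3.1402 / 1.32908 = 2.363.
df = n − 2 = 210.
Two-sided p ≈ 0.0191, which is ≥ 0.01, so fail to reject H₀.
The data do not give significant evidence of an association between years of experience and annual salary.

t = 2.363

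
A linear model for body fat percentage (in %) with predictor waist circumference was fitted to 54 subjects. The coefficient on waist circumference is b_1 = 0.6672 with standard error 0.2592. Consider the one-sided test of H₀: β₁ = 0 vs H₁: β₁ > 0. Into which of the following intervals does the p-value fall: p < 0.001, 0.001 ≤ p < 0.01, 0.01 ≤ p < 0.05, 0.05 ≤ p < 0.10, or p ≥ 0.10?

0.001 ≤ p < 0.01

t = 0.6672 / 0.2592 = 2.574.
df = n − 2 = 54 − 2 = 52.
One-sided p = P(T_{52} > t) ≈ 0.0065.
So 0.001 ≤ p < 0.01.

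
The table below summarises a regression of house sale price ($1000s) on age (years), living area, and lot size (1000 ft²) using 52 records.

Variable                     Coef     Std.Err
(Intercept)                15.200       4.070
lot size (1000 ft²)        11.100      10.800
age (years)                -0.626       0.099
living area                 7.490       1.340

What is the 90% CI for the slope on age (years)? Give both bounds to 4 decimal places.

Read off: b = -0.626, SE = 0.099 for age (years).
df = n − k − 1 = 52 − 3 − 1 = 48.
t* = t_{0.05, 48} = 1.677224.
Margin = t* × SE = 1.677224 × 0.099 = 0.166045.
CI: -0.626 ± 0.166045 → (-0.7920, -0.4600).

(-0.7920, -0.4600)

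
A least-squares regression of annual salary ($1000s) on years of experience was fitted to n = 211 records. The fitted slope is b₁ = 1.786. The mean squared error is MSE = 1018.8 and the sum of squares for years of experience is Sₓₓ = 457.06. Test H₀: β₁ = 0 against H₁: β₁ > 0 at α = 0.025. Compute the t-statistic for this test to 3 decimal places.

SE(b₁) = √(MSE/Sₓₓ) = √(1018.8/457.06) = 1.49299.
t = 1.786 / 1.49299 = 1.196.
df = n − 2 = 209.
One-sided p ≈ 0.1165, which is ≥ 0.025, so fail to reject H₀.
The data do not give significant evidence that the true slope on years of experience is positive.

t = 1.196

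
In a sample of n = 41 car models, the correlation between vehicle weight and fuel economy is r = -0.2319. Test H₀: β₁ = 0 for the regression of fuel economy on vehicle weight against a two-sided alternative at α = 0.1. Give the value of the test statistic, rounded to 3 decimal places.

t = r·√(n − 2)/√(1 − r²) = -0.2319·√39/√0.946222 = -1.489.
df = n − 2 = 39.
Two-sided p ≈ 0.1446, which is ≥ 0.1, so fail to reject H₀.
The data do not give significant evidence of a linear association between vehicle weight and fuel economy.

t = -1.489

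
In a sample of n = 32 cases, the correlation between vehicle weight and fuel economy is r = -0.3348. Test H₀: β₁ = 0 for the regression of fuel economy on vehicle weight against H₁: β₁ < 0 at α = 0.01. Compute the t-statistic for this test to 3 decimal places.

t = -1.946

t = r·√(n − 2)/√(1 − r²) = -0.3348·√30/√0.887909 = -1.946.
df = n − 2 = 30.
One-sided p ≈ 0.0305, which is ≥ 0.01, so fail to reject H₀.
The data do not give significant evidence of a linear association between vehicle weight and fuel economy.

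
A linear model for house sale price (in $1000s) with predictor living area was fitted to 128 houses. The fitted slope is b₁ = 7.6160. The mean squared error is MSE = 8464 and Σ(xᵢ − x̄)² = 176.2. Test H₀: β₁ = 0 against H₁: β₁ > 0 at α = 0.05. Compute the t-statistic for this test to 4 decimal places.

SE(b₁) = √(MSE/Sₓₓ) = √(8464/176.2) = 6.93082.
t = 7.6160 / 6.93082 = 1.0989.
df = n − 2 = 126.
One-sided p ≈ 0.1370, which is ≥ 0.05, so fail to reject H₀.
The data do not give significant evidence that the true slope on living area is positive.

t = 1.0989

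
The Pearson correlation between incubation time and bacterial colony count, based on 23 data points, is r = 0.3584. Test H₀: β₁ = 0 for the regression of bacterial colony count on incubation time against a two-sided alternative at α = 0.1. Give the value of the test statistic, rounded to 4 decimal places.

t = r·√(n − 2)/√(1 − r²) = 0.3584·√21/√0.871549 = 1.7593.
df = n − 2 = 21.
Two-sided p ≈ 0.0931, which is < 0.1, so reject H₀.
There is evidence of a linear association between incubation time and bacterial colony count.

t = 1.7593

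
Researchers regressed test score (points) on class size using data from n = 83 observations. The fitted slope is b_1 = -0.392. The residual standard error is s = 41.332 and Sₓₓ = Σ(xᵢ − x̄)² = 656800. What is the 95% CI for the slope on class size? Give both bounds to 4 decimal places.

(-0.4935, -0.2905)

SE(b_1) = s/√Sₓₓ = 41.332/√656800 = 0.051.
df = n − 2 = 81.
t* = t_{0.025, 81} = 1.989686.
Margin = t* × SE = 1.989686 × 0.051 = 0.101474.
CI: -0.392 ± 0.101474 → (-0.4935, -0.2905).
With 95% confidence, each one-unit increase in class size is associated with a change of between -0.4935 and -0.2905 points in test score.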